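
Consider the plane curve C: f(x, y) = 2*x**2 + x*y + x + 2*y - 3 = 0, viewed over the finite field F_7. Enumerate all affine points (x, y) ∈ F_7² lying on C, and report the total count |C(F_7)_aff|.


Affine F_7-points: {(0, 5), (1, 0), (2, 0), (3, 2), (4, 5), (6, 2)}; count = 6.

For each of the 49 pairs (x, y) ∈ F_7², evaluate f(x, y) mod 7. Record the zeros.
  x = 0: [0↦4, 1↦6, 2↦1, 3↦3, 4↦5, 5↦0, 6↦2]  zeros at y ∈ {5}
  x = 1: [0↦0, 1↦3, 2↦6, 3↦2, 4↦5, 5↦1, 6↦4]  zeros at y ∈ {0}
  x = 2: [0↦0, 1↦4, 2↦1, 3↦5, 4↦2, 5↦6, 6↦3]  zeros at y ∈ {0}
  x = 3: [0↦4, 1↦2, 2↦0, 3↦5, 4↦3, 5↦1, 6↦6]  zeros at y ∈ {2}
  x = 4: [0↦5, 1↦4, 2↦3, 3↦2, 4↦1, 5↦0, 6↦6]  zeros at y ∈ {5}
  x = 5: [0↦3, 1↦3, 2↦3, 3↦3, 4↦3, 5↦3, 6↦3]  zeros at y ∈ ∅
  x = 6: [0↦5, 1↦6, 2↦0, 3↦1, 4↦2, 5↦3, 6↦4]  zeros at y ∈ {2}
Collecting zeros: affine points = {(0, 5), (1, 0), (2, 0), (3, 2), (4, 5), (6, 2)}.
Total count |C(F_7)_aff| = 6.


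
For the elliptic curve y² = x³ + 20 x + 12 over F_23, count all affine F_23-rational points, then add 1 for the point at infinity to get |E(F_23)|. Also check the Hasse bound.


Affine points = {(0, 9), (0, 14), (4, 8), (4, 15), (6, 7), (6, 16), (7, 9), (7, 14), (9, 1), (9, 22), (10, 4), (10, 19), (12, 5), (12, 18), (13, 10), (13, 13), (14, 0), (16, 9), (16, 14), (19, 11), (19, 12)}; affine count = 21; |E(F_23)| = 22.

Discriminant check: Δ ∝ 4a³ + 27b² = 4·20³ + 27·12² = 4·8000 + 27·144 ≡ 8 (mod 23). Nonzero ⇒ E is nonsingular.
For each x ∈ F_23, compute rhs = x³ + 20·x + 12 mod 23, then count y ∈ F_23 with y² ≡ rhs.
  x = 0: rhs = 12, matching y values: 9, 14 (2 points).
  x = 1: rhs = 10, matching y values: none (0 points).
  x = 2: rhs = 14, matching y values: none (0 points).
  x = 3: rhs = 7, matching y values: none (0 points).
  x = 4: rhs = 18, matching y values: 8, 15 (2 points).
  x = 5: rhs = 7, matching y values: none (0 points).
  x = 6: rhs = 3, matching y values: 7, 16 (2 points).
  x = 7: rhs = 12, matching y values: 9, 14 (2 points).
  x = 8: rhs = 17, matching y values: none (0 points).
  x = 9: rhs = 1, matching y values: 1, 22 (2 points).
  x = 10: rhs = 16, matching y values: 4, 19 (2 points).
  x = 11: rhs = 22, matching y values: none (0 points).
  x = 12: rhs = 2, matching y values: 5, 18 (2 points).
  x = 13: rhs = 8, matching y values: 10, 13 (2 points).
  x = 14: rhs = 0, matching y values: 0 (1 points).
  x = 15: rhs = 7, matching y values: none (0 points).
  x = 16: rhs = 12, matching y values: 9, 14 (2 points).
  x = 17: rhs = 21, matching y values: none (0 points).
  x = 18: rhs = 17, matching y values: none (0 points).
  x = 19: rhs = 6, matching y values: 11, 12 (2 points).
  x = 20: rhs = 17, matching y values: none (0 points).
  x = 21: rhs = 10, matching y values: none (0 points).
  x = 22: rhs = 14, matching y values: none (0 points).
Total affine count: 21.
Full point count |E(F_23)| = 21 + 1 = 22.
Hasse bound: |22 − (23+1)| = |-2| = 2 ≤ 2√23 ≈ 9.5917 ✓.


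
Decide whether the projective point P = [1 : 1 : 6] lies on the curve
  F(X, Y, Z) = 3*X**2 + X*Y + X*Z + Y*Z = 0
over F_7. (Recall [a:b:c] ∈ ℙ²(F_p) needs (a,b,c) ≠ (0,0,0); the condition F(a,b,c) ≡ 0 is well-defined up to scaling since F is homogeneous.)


F(1,1,6) ≡ 2 (mod 7); P is NOT on the curve.

Evaluate F(1, 1, 6) term-by-term (mod 7).
  3*X**2 ↦ 3·1·1·1 = 3
  X*Y ↦ 1·1·1·1 = 1
  X*Z ↦ 1·1·1·6 = 6
  Y*Z ↦ 1·1·1·6 = 6
Sum: F(1, 1, 6) = (3) + (1) + (6) + (6) = 16.
Reducing mod 7: 16 ≡ 2 (mod 7).
Since F(a, b, c) ≡ 2 ≠ 0 (mod 7), P does NOT lie on the curve.


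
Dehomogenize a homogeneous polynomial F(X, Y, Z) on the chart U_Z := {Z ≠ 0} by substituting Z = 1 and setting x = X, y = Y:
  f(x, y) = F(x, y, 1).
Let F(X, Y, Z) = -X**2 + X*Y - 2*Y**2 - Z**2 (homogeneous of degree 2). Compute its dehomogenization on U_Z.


f(x, y) = -x**2 + x*y - 2*y**2 - 1

On U_Z we set Z = 1. Each monomial c·X^i·Y^j·Z^k in F becomes c·x^i·y^j·1^k = c·x^i·y^j.
Substituting Z = 1: F(X, Y, 1) = -x**2 + x*y - 2*y**2 - 1.
Note: deg(f) ≤ deg(F) = 2; strict inequality happens when F is divisible by Z (lost terms).


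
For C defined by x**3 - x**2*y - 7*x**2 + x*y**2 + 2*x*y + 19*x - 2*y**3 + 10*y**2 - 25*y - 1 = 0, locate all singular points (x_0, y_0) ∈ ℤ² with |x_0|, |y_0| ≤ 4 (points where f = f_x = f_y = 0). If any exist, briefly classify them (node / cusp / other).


Singular points: {(3, 2)}; classification: cusp.

Compute partial derivatives:
  f_x = 3*x**2 - 2*x*y - 14*x + y**2 + 2*y + 19.
  f_y = -x**2 + 2*x*y + 2*x - 6*y**2 + 20*y - 25.
Scan x_0 ∈ {−4, ..., 4}. For each x_0, f_y(x_0, y) is a polynomial in y; find its integer roots y ∈ {−4, ..., 4}, then test f_x and f at those candidates.
  x = -4: f_y(-4, y) = -6*y**2 + 12*y - 49; no integer root y with |y| ≤ 4.
  x = -3: f_y(-3, y) = -6*y**2 + 14*y - 40; no integer root y with |y| ≤ 4.
  x = -2: f_y(-2, y) = -6*y**2 + 16*y - 33; no integer root y with |y| ≤ 4.
  x = -1: f_y(-1, y) = -6*y**2 + 18*y - 28; no integer root y with |y| ≤ 4.
  x = 0: f_y(0, y) = -6*y**2 + 20*y - 25; no integer root y with |y| ≤ 4.
  x = 1: f_y(1, y) = -6*y**2 + 22*y - 24; no integer root y with |y| ≤ 4.
  x = 2: f_y(2, y) = -6*y**2 + 24*y - 25; no integer root y with |y| ≤ 4.
  x = 3: f_y(3, y) = -6*y**2 + 26*y - 28; vanishes at y ∈ {2}. (3, 2): f_x = 0, f = 0 — SINGULAR.
  x = 4: f_y(4, y) = -6*y**2 + 28*y - 33; no integer root y with |y| ≤ 4.
Only singular point on the grid: (3, 2).
Classify: substitute x = 3 + u, y = 2 + v and expand: f = u**3 - u**2*v + u*v**2 - 2*v**3 + v**2.
No constant or linear terms (consistent with a singular point). Quadratic part: v**2. Cubic part: u**3 - u**2*v + u*v**2 - 2*v**3.
The quadratic part v**2 is a perfect square, so there is a single (double) tangent line v = 0, i.e. y = 2. Restricting the cubic part to that line (v = 0) leaves u**3 ≠ 0, so f is not divisible by v and the branch is v² ≈ -u**3 to lowest order — this is a cusp.
Classification: cusp.


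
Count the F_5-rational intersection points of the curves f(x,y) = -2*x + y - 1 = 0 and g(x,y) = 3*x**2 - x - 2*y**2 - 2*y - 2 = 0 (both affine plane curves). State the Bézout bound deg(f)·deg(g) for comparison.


Common zeros: {(3, 2)}; count = 1; Bézout bound = 2.

deg(f) = 1, deg(g) = 2, so Bézout bound = 2.
Scan x ∈ F_5. For each x, list the y ∈ F_5 with f(x, y) ≡ 0 and those with g(x, y) ≡ 0 (mod 5); the common zeros in that column are the intersection.
  x = 0: f ≡ 0 at y ∈ {1}; g ≡ 0 at y ∈ ∅; common: ∅.
  x = 1: f ≡ 0 at y ∈ {3}; g ≡ 0 at y ∈ {0, 4}; common: ∅.
  x = 2: f ≡ 0 at y ∈ {0}; g ≡ 0 at y ∈ ∅; common: ∅.
  x = 3: f ≡ 0 at y ∈ {2}; g ≡ 0 at y ∈ {2}; common: {2}.
  x = 4: f ≡ 0 at y ∈ {4}; g ≡ 0 at y ∈ {2}; common: ∅.
Collecting: common zeros = {(3, 2)}, so the count is 1.
Comparison with the Bézout bound: 1 ≤ 2 = deg(f)·deg(g), as expected for curves with no common component (the affine F_5-count falls short of the bound because intersections may lie at infinity, over extension fields, or carry multiplicity).


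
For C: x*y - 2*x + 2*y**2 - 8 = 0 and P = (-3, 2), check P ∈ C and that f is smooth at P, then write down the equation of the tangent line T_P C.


Tangent line at P: 5*y - 10 = 0.

Step 1: f(-3, 2) = 0, so P lies on C.
Step 2: partial derivatives
  f_x(x, y) = y - 2, f_y(x, y) = x + 4*y.
  f_x(P) = 0, f_y(P) = 5 (gradient nonzero, so P is smooth).
Step 3: tangent line at P: 0·(x − -3) + 5·(y − 2) = 0.
Expanding: 5*y - 10 = 0.


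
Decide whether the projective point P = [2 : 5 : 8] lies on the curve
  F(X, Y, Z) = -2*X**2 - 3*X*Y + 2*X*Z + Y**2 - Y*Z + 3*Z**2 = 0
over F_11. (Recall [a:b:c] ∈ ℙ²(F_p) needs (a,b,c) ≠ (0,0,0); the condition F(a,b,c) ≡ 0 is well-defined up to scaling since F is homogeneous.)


F(2,5,8) ≡ 6 (mod 11); P is NOT on the curve.

Evaluate F(2, 5, 8) term-by-term (mod 11).
  -2*X**2 ↦ -2·4·1·1 = -8
  -3*X*Y ↦ -3·2·5·1 = -30
  2*X*Z ↦ 2·2·1·8 = 32
  Y**2 ↦ 1·1·25·1 = 25
  -Y*Z ↦ -1·1·5·8 = -40
  3*Z**2 ↦ 3·1·1·64 = 192
Sum: F(2, 5, 8) = (-8) + (-30) + (32) + (25) + (-40) + (192) = 171.
Reducing mod 11: 171 ≡ 6 (mod 11).
Since F(a, b, c) ≡ 6 ≠ 0 (mod 11), P does NOT lie on the curve.


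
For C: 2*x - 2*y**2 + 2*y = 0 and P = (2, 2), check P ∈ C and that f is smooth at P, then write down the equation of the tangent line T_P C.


Tangent line at P: 2*x - 6*y + 8 = 0.

Step 1: f(2, 2) = 0, so P lies on C.
Step 2: partial derivatives
  f_x(x, y) = 2, f_y(x, y) = 2 - 4*y.
  f_x(P) = 2, f_y(P) = -6 (gradient nonzero, so P is smooth).
Step 3: tangent line at P: 2·(x − 2) + -6·(y − 2) = 0.
Expanding: 2*x - 6*y + 8 = 0.


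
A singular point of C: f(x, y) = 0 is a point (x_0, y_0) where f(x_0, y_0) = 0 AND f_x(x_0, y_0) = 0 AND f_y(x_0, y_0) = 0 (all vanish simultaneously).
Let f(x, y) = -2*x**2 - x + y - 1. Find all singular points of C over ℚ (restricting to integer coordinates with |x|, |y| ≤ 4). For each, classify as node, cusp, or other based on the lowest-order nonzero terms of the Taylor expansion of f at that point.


No singular points in the scanned grid; C is smooth there.

Compute partial derivatives:
  f_x = -4*x - 1.
  f_y = 1.
f_y = 1 is a nonzero constant, so f_y never vanishes: no point (x, y) can satisfy f = f_x = f_y = 0. In particular no (x, y) ∈ {−4, ..., 4}² is singular; the curve is smooth.


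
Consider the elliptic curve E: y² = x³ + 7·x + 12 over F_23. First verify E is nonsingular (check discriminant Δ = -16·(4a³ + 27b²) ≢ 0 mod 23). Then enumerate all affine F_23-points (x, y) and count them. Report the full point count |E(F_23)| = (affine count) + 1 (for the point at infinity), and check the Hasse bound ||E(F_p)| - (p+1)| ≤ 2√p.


Affine points = {(0, 9), (0, 14), (4, 9), (4, 14), (7, 6), (7, 17), (10, 1), (10, 22), (13, 0), (14, 5), (14, 18), (18, 6), (18, 17), (19, 9), (19, 14), (21, 6), (21, 17), (22, 2), (22, 21)}; affine count = 19; |E(F_23)| = 20.

Discriminant check: Δ ∝ 4a³ + 27b² = 4·7³ + 27·12² = 4·343 + 27·144 ≡ 16 (mod 23). Nonzero ⇒ E is nonsingular.
For each x ∈ F_23, compute rhs = x³ + 7·x + 12 mod 23, then count y ∈ F_23 with y² ≡ rhs.
  x = 0: rhs = 12, matching y values: 9, 14 (2 points).
  x = 1: rhs = 20, matching y values: none (0 points).
  x = 2: rhs = 11, matching y values: none (0 points).
  x = 3: rhs = 14, matching y values: none (0 points).
  x = 4: rhs = 12, matching y values: 9, 14 (2 points).
  x = 5: rhs = 11, matching y values: none (0 points).
  x = 6: rhs = 17, matching y values: none (0 points).
  x = 7: rhs = 13, matching y values: 6, 17 (2 points).
  x = 8: rhs = 5, matching y values: none (0 points).
  x = 9: rhs = 22, matching y values: none (0 points).
  x = 10: rhs = 1, matching y values: 1, 22 (2 points).
  x = 11: rhs = 17, matching y values: none (0 points).
  x = 12: rhs = 7, matching y values: none (0 points).
  x = 13: rhs = 0, matching y values: 0 (1 points).
  x = 14: rhs = 2, matching y values: 5, 18 (2 points).
  x = 15: rhs = 19, matching y values: none (0 points).
  x = 16: rhs = 11, matching y values: none (0 points).
  x = 17: rhs = 7, matching y values: none (0 points).
  x = 18: rhs = 13, matching y values: 6, 17 (2 points).
  x = 19: rhs = 12, matching y values: 9, 14 (2 points).
  x = 20: rhs = 10, matching y values: none (0 points).
  x = 21: rhs = 13, matching y values: 6, 17 (2 points).
  x = 22: rhs = 4, matching y values: 2, 21 (2 points).
Total affine count: 19.
Full point count |E(F_23)| = 19 + 1 = 20.
Hasse bound: |20 − (23+1)| = |-4| = 4 ≤ 2√23 ≈ 9.5917 ✓.


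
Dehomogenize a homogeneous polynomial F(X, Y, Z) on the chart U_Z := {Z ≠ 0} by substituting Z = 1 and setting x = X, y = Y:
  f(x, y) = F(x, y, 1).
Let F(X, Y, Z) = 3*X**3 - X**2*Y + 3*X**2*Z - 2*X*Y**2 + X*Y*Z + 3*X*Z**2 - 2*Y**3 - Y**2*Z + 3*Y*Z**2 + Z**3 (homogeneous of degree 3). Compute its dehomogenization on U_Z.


f(x, y) = 3*x**3 - x**2*y + 3*x**2 - 2*x*y**2 + x*y + 3*x - 2*y**3 - y**2 + 3*y + 1

On U_Z we set Z = 1. Each monomial c·X^i·Y^j·Z^k in F becomes c·x^i·y^j·1^k = c·x^i·y^j.
Substituting Z = 1: F(X, Y, 1) = 3*x**3 - x**2*y + 3*x**2 - 2*x*y**2 + x*y + 3*x - 2*y**3 - y**2 + 3*y + 1.
Note: deg(f) ≤ deg(F) = 3; strict inequality happens when F is divisible by Z (lost terms).


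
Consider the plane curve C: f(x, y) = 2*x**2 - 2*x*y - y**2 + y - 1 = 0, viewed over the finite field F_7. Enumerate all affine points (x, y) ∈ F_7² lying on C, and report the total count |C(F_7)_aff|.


Affine F_7-points: {(0, 3), (0, 5), (2, 0), (2, 4), (3, 3), (3, 6), (5, 0), (5, 5)}; count = 8.

For each of the 49 pairs (x, y) ∈ F_7², evaluate f(x, y) mod 7. Record the zeros.
  x = 0: [0↦6, 1↦6, 2↦4, 3↦0, 4↦1, 5↦0, 6↦4]  zeros at y ∈ {3, 5}
  x = 1: [0↦1, 1↦6, 2↦2, 3↦3, 4↦2, 5↦6, 6↦1]  zeros at y ∈ ∅
  x = 2: [0↦0, 1↦3, 2↦4, 3↦3, 4↦0, 5↦2, 6↦2]  zeros at y ∈ {0, 4}
  x = 3: [0↦3, 1↦4, 2↦3, 3↦0, 4↦2, 5↦2, 6↦0]  zeros at y ∈ {3, 6}
  x = 4: [0↦3, 1↦2, 2↦6, 3↦1, 4↦1, 5↦6, 6↦2]  zeros at y ∈ ∅
  x = 5: [0↦0, 1↦4, 2↦6, 3↦6, 4↦4, 5↦0, 6↦1]  zeros at y ∈ {0, 5}
  x = 6: [0↦1, 1↦3, 2↦3, 3↦1, 4↦4, 5↦5, 6↦4]  zeros at y ∈ ∅
Collecting zeros: affine points = {(0, 3), (0, 5), (2, 0), (2, 4), (3, 3), (3, 6), (5, 0), (5, 5)}.
Total count |C(F_7)_aff| = 8.


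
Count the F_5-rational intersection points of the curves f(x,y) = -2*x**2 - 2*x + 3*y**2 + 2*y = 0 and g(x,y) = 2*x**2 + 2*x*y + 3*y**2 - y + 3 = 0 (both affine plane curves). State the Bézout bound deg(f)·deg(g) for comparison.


Common zeros: {(0, 1), (4, 0), (4, 1)}; count = 3; Bézout bound = 4.

deg(f) = 2, deg(g) = 2, so Bézout bound = 4.
Scan x ∈ F_5. For each x, list the y ∈ F_5 with f(x, y) ≡ 0 and those with g(x, y) ≡ 0 (mod 5); the common zeros in that column are the intersection.
  x = 0: f ≡ 0 at y ∈ {0, 1}; g ≡ 0 at y ∈ {1}; common: {1}.
  x = 1: f ≡ 0 at y ∈ ∅; g ≡ 0 at y ∈ {0, 3}; common: ∅.
  x = 2: f ≡ 0 at y ∈ ∅; g ≡ 0 at y ∈ ∅; common: ∅.
  x = 3: f ≡ 0 at y ∈ ∅; g ≡ 0 at y ∈ ∅; common: ∅.
  x = 4: f ≡ 0 at y ∈ {0, 1}; g ≡ 0 at y ∈ {0, 1}; common: {0, 1}.
Collecting: common zeros = {(0, 1), (4, 0), (4, 1)}, so the count is 3.
Comparison with the Bézout bound: 3 ≤ 4 = deg(f)·deg(g), as expected for curves with no common component (the affine F_5-count falls short of the bound because intersections may lie at infinity, over extension fields, or carry multiplicity).


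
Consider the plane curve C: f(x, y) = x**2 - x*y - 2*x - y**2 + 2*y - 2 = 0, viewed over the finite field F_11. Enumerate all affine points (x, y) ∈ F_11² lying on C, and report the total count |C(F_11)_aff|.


Affine F_11-points: {(1, 6), (2, 3), (2, 8), (3, 3), (3, 7), (6, 0), (6, 7), (7, 0), (7, 6), (8, 8)}; count = 10.

For each of the 121 pairs (x, y) ∈ F_11², evaluate f(x, y) mod 11. Record the zeros.
  x = 0: [0↦9, 1↦10, 2↦9, 3↦6, 4↦1, 5↦5, 6↦7, 7↦7, 8↦5, 9↦1, 10↦6]  zeros at y ∈ ∅
  x = 1: [0↦8, 1↦8, 2↦6, 3↦2, 4↦7, 5↦10, 6↦0, 7↦10, 8↦7, 9↦2, 10↦6]  zeros at y ∈ {6}
  x = 2: [0↦9, 1↦8, 2↦5, 3↦0, 4↦4, 5↦6, 6↦6, 7↦4, 8↦0, 9↦5, 10↦8]  zeros at y ∈ {3, 8}
  x = 3: [0↦1, 1↦10, 2↦6, 3↦0, 4↦3, 5↦4, 6↦3, 7↦0, 8↦6, 9↦10, 10↦1]  zeros at y ∈ {3, 7}
  x = 4: [0↦6, 1↦3, 2↦9, 3↦2, 4↦4, 5↦4, 6↦2, 7↦9, 8↦3, 9↦6, 10↦7]  zeros at y ∈ ∅
  x = 5: [0↦2, 1↦9, 2↦3, 3↦6, 4↦7, 5↦6, 6↦3, 7↦9, 8↦2, 9↦4, 10↦4]  zeros at y ∈ ∅
  x = 6: [0↦0, 1↦6, 2↦10, 3↦1, 4↦1, 5↦10, 6↦6, 7↦0, 8↦3, 9↦4, 10↦3]  zeros at y ∈ {0, 7}
  x = 7: [0↦0, 1↦5, 2↦8, 3↦9, 4↦8, 5↦5, 6↦0, 7↦4, 8↦6, 9↦6, 10↦4]  zeros at y ∈ {0, 6}
  x = 8: [0↦2, 1↦6, 2↦8, 3↦8, 4↦6, 5↦2, 6↦7, 7↦10, 8↦0, 9↦10, 10↦7]  zeros at y ∈ {8}
  x = 9: [0↦6, 1↦9, 2↦10, 3↦9, 4↦6, 5↦1, 6↦5, 7↦7, 8↦7, 9↦5, 10↦1]  zeros at y ∈ ∅
  x = 10: [0↦1, 1↦3, 2↦3, 3↦1, 4↦8, 5↦2, 6↦5, 7↦6, 8↦5, 9↦2, 10↦8]  zeros at y ∈ ∅
Collecting zeros: affine points = {(1, 6), (2, 3), (2, 8), (3, 3), (3, 7), (6, 0), (6, 7), (7, 0), (7, 6), (8, 8)}.
Total count |C(F_11)_aff| = 10.


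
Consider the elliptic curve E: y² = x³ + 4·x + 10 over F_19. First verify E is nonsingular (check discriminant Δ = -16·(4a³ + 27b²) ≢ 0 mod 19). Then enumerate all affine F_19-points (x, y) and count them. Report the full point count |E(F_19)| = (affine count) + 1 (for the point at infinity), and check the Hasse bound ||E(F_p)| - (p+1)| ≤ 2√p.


Affine points = {(2, 8), (2, 11), (3, 7), (3, 12), (7, 1), (7, 18), (10, 9), (10, 10), (11, 6), (11, 13), (12, 0), (13, 6), (13, 13), (14, 6), (14, 13), (15, 5), (15, 14), (16, 3), (16, 16), (18, 9), (18, 10)}; affine count = 21; |E(F_19)| = 22.

Discriminant check: Δ ∝ 4a³ + 27b² = 4·4³ + 27·10² = 4·64 + 27·100 ≡ 11 (mod 19). Nonzero ⇒ E is nonsingular.
For each x ∈ F_19, compute rhs = x³ + 4·x + 10 mod 19, then count y ∈ F_19 with y² ≡ rhs.
  x = 0: rhs = 10, matching y values: none (0 points).
  x = 1: rhs = 15, matching y values: none (0 points).
  x = 2: rhs = 7, matching y values: 8, 11 (2 points).
  x = 3: rhs = 11, matching y values: 7, 12 (2 points).
  x = 4: rhs = 14, matching y values: none (0 points).
  x = 5: rhs = 3, matching y values: none (0 points).
  x = 6: rhs = 3, matching y values: none (0 points).
  x = 7: rhs = 1, matching y values: 1, 18 (2 points).
  x = 8: rhs = 3, matching y values: none (0 points).
  x = 9: rhs = 15, matching y values: none (0 points).
  x = 10: rhs = 5, matching y values: 9, 10 (2 points).
  x = 11: rhs = 17, matching y values: 6, 13 (2 points).
  x = 12: rhs = 0, matching y values: 0 (1 points).
  x = 13: rhs = 17, matching y values: 6, 13 (2 points).
  x = 14: rhs = 17, matching y values: 6, 13 (2 points).
  x = 15: rhs = 6, matching y values: 5, 14 (2 points).
  x = 16: rhs = 9, matching y values: 3, 16 (2 points).
  x = 17: rhs = 13, matching y values: none (0 points).
  x = 18: rhs = 5, matching y values: 9, 10 (2 points).
Total affine count: 21.
Full point count |E(F_19)| = 21 + 1 = 22.
Hasse bound: |22 − (19+1)| = |2| = 2 ≤ 2√19 ≈ 8.7178 ✓.


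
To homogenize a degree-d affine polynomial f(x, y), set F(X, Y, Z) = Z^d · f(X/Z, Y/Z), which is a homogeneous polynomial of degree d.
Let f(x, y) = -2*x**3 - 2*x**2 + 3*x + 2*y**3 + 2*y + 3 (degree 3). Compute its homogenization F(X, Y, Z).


F(X, Y, Z) = -2*X**3 - 2*X**2*Z + 3*X*Z**2 + 2*Y**3 + 2*Y*Z**2 + 3*Z**3

deg(f) = 3.
Substitute x = X/Z, y = Y/Z into f, then multiply by Z^3.
  monomial -2·x^3·y^0 ↦ -2·X^3·Y^0·Z^0.
  monomial -2·x^2·y^0 ↦ -2·X^2·Y^0·Z^1.
  monomial 3·x^1·y^0 ↦ 3·X^1·Y^0·Z^2.
  monomial 2·x^0·y^3 ↦ 2·X^0·Y^3·Z^0.
  monomial 2·x^0·y^1 ↦ 2·X^0·Y^1·Z^2.
  monomial 3·x^0·y^0 ↦ 3·X^0·Y^0·Z^3.
Collecting: F(X, Y, Z) = -2*X**3 - 2*X**2*Z + 3*X*Z**2 + 2*Y**3 + 2*Y*Z**2 + 3*Z**3.


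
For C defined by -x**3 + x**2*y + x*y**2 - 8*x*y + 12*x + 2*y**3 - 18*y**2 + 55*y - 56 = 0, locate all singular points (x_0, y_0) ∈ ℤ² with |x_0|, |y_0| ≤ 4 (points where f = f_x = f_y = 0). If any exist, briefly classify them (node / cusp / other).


Singular points: {(1, 3)}; classification: cusp.

Compute partial derivatives:
  f_x = -3*x**2 + 2*x*y + y**2 - 8*y + 12.
  f_y = x**2 + 2*x*y - 8*x + 6*y**2 - 36*y + 55.
Scan x_0 ∈ {−4, ..., 4}. For each x_0, f_y(x_0, y) is a polynomial in y; find its integer roots y ∈ {−4, ..., 4}, then test f_x and f at those candidates.
  x = -4: f_y(-4, y) = 6*y**2 - 44*y + 103; no integer root y with |y| ≤ 4.
  x = -3: f_y(-3, y) = 6*y**2 - 42*y + 88; no integer root y with |y| ≤ 4.
  x = -2: f_y(-2, y) = 6*y**2 - 40*y + 75; no integer root y with |y| ≤ 4.
  x = -1: f_y(-1, y) = 6*y**2 - 38*y + 64; no integer root y with |y| ≤ 4.
  x = 0: f_y(0, y) = 6*y**2 - 36*y + 55; no integer root y with |y| ≤ 4.
  x = 1: f_y(1, y) = 6*y**2 - 34*y + 48; vanishes at y ∈ {3}. (1, 3): f_x = 0, f = 0 — SINGULAR.
  x = 2: f_y(2, y) = 6*y**2 - 32*y + 43; no integer root y with |y| ≤ 4.
  x = 3: f_y(3, y) = 6*y**2 - 30*y + 40; no integer root y with |y| ≤ 4.
  x = 4: f_y(4, y) = 6*y**2 - 28*y + 39; no integer root y with |y| ≤ 4.
Only singular point on the grid: (1, 3).
Classify: substitute x = 1 + u, y = 3 + v and expand: f = -u**3 + u**2*v + u*v**2 + 2*v**3 + v**2.
No constant or linear terms (consistent with a singular point). Quadratic part: v**2. Cubic part: -u**3 + u**2*v + u*v**2 + 2*v**3.
The quadratic part v**2 is a perfect square, so there is a single (double) tangent line v = 0, i.e. y = 3. Restricting the cubic part to that line (v = 0) leaves -u**3 ≠ 0, so f is not divisible by v and the branch is v² ≈ u**3 to lowest order — this is a cusp.
Classification: cusp.


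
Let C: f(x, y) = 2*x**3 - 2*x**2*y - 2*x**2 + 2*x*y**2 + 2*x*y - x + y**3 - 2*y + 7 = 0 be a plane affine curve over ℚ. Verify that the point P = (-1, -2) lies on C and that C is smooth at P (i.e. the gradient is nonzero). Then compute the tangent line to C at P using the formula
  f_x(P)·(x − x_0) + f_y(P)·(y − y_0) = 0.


Tangent line at P: 5*x + 14*y + 33 = 0.

Step 1: f(-1, -2) = 0, so P lies on C.
Step 2: partial derivatives
  f_x(x, y) = 6*x**2 - 4*x*y - 4*x + 2*y**2 + 2*y - 1, f_y(x, y) = -2*x**2 + 4*x*y + 2*x + 3*y**2 - 2.
  f_x(P) = 5, f_y(P) = 14 (gradient nonzero, so P is smooth).
Step 3: tangent line at P: 5·(x − -1) + 14·(y − -2) = 0.
Expanding: 5*x + 14*y + 33 = 0.


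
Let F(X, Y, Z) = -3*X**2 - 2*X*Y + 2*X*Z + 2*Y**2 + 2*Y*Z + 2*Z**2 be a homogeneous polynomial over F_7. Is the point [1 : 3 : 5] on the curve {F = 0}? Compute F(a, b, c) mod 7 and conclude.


F(1,3,5) ≡ 1 (mod 7); P is NOT on the curve.

Evaluate F(1, 3, 5) term-by-term (mod 7).
  -3*X**2 ↦ -3·1·1·1 = -3
  -2*X*Y ↦ -2·1·3·1 = -6
  2*X*Z ↦ 2·1·1·5 = 10
  2*Y**2 ↦ 2·1·9·1 = 18
  2*Y*Z ↦ 2·1·3·5 = 30
  2*Z**2 ↦ 2·1·1·25 = 50
Sum: F(1, 3, 5) = (-3) + (-6) + (10) + (18) + (30) + (50) = 99.
Reducing mod 7: 99 ≡ 1 (mod 7).
Since F(a, b, c) ≡ 1 ≠ 0 (mod 7), P does NOT lie on the curve.


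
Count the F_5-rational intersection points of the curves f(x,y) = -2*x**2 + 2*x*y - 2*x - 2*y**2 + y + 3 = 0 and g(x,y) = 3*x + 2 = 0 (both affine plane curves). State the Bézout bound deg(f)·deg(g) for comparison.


Common zeros: {(1, 1), (1, 3)}; count = 2; Bézout bound = 2.

deg(f) = 2, deg(g) = 1, so Bézout bound = 2.
Scan x ∈ F_5. For each x, list the y ∈ F_5 with f(x, y) ≡ 0 and those with g(x, y) ≡ 0 (mod 5); the common zeros in that column are the intersection.
  x = 0: f ≡ 0 at y ∈ {4}; g ≡ 0 at y ∈ ∅; common: ∅.
  x = 1: f ≡ 0 at y ∈ {1, 3}; g ≡ 0 at y ∈ {0, 1, 2, 3, 4}; common: {1, 3}.
  x = 2: f ≡ 0 at y ∈ ∅; g ≡ 0 at y ∈ ∅; common: ∅.
  x = 3: f ≡ 0 at y ∈ {2, 4}; g ≡ 0 at y ∈ ∅; common: ∅.
  x = 4: f ≡ 0 at y ∈ {1}; g ≡ 0 at y ∈ ∅; common: ∅.
Collecting: common zeros = {(1, 1), (1, 3)}, so the count is 2.
Comparison with the Bézout bound: 2 ≤ 2 = deg(f)·deg(g), as expected for curves with no common component (the bound is attained).


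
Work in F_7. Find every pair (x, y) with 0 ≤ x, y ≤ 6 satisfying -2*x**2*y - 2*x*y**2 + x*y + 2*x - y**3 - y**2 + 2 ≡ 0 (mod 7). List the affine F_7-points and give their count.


Affine F_7-points: {(0, 1), (1, 4), (2, 3), (4, 1), (4, 3), (6, 0)}; count = 6.

For each of the 49 pairs (x, y) ∈ F_7², evaluate f(x, y) mod 7. Record the zeros.
  x = 0: [0↦2, 1↦0, 2↦4, 3↦1, 4↦6, 5↦6, 6↦2]  zeros at y ∈ {1}
  x = 1: [0↦4, 1↦6, 2↦3, 3↦3, 4↦0, 5↦2, 6↦3]  zeros at y ∈ {4}
  x = 2: [0↦6, 1↦1, 2↦1, 3↦0, 4↦6, 5↦6, 6↦1]  zeros at y ∈ {3}
  x = 3: [0↦1, 1↦6, 2↦5, 3↦6, 4↦3, 5↦4, 6↦3]  zeros at y ∈ ∅
  x = 4: [0↦3, 1↦0, 2↦1, 3↦0, 4↦5, 5↦3, 6↦2]  zeros at y ∈ {1, 3}
  x = 5: [0↦5, 1↦4, 2↦3, 3↦3, 4↦5, 5↦3, 6↦5]  zeros at y ∈ ∅
  x = 6: [0↦0, 1↦4, 2↦4, 3↦1, 4↦3, 5↦4, 6↦5]  zeros at y ∈ {0}
Collecting zeros: affine points = {(0, 1), (1, 4), (2, 3), (4, 1), (4, 3), (6, 0)}.
Total count |C(F_7)_aff| = 6.


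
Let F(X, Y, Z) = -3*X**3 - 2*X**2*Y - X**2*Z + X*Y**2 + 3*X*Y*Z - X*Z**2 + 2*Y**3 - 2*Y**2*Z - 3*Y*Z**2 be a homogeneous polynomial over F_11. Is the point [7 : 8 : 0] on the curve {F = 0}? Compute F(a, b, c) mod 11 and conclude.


F(7,8,0) ≡ 0 (mod 11); P is on the curve.

Evaluate F(7, 8, 0) term-by-term (mod 11).
  -3*X**3 ↦ -3·343·1·1 = -1029
  -2*X**2*Y ↦ -2·49·8·1 = -784
  -X**2*Z ↦ -1·49·1·0 = 0
  X*Y**2 ↦ 1·7·64·1 = 448
  3*X*Y*Z ↦ 3·7·8·0 = 0
  -X*Z**2 ↦ -1·7·1·0 = 0
  2*Y**3 ↦ 2·1·512·1 = 1024
  -2*Y**2*Z ↦ -2·1·64·0 = 0
  -3*Y*Z**2 ↦ -3·1·8·0 = 0
Sum: F(7, 8, 0) = (-1029) + (-784) + (0) + (448) + (0) + (0) + (1024) + (0) + (0) = -341.
Reducing mod 11: -341 ≡ 0 (mod 11).
Since F(a, b, c) ≡ 0 (mod 11), P lies on the curve.


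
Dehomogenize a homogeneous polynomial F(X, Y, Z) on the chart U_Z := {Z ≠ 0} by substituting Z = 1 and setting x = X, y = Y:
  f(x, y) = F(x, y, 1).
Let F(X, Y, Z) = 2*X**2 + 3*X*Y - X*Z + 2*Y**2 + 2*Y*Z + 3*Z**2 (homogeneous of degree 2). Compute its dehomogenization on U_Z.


f(x, y) = 2*x**2 + 3*x*y - x + 2*y**2 + 2*y + 3

On U_Z we set Z = 1. Each monomial c·X^i·Y^j·Z^k in F becomes c·x^i·y^j·1^k = c·x^i·y^j.
Substituting Z = 1: F(X, Y, 1) = 2*x**2 + 3*x*y - x + 2*y**2 + 2*y + 3.
Note: deg(f) ≤ deg(F) = 2; strict inequality happens when F is divisible by Z (lost terms).


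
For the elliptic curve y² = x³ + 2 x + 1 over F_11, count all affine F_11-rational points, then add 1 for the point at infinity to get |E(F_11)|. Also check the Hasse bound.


Affine points = {(0, 1), (0, 10), (1, 2), (1, 9), (3, 1), (3, 10), (5, 2), (5, 9), (6, 3), (6, 8), (8, 1), (8, 10), (9, 0), (10, 3), (10, 8)}; affine count = 15; |E(F_11)| = 16.

Discriminant check: Δ ∝ 4a³ + 27b² = 4·2³ + 27·1² = 4·8 + 27·1 ≡ 4 (mod 11). Nonzero ⇒ E is nonsingular.
For each x ∈ F_11, compute rhs = x³ + 2·x + 1 mod 11, then count y ∈ F_11 with y² ≡ rhs.
  x = 0: rhs = 1, matching y values: 1, 10 (2 points).
  x = 1: rhs = 4, matching y values: 2, 9 (2 points).
  x = 2: rhs = 2, matching y values: none (0 points).
  x = 3: rhs = 1, matching y values: 1, 10 (2 points).
  x = 4: rhs = 7, matching y values: none (0 points).
  x = 5: rhs = 4, matching y values: 2, 9 (2 points).
  x = 6: rhs = 9, matching y values: 3, 8 (2 points).
  x = 7: rhs = 6, matching y values: none (0 points).
  x = 8: rhs = 1, matching y values: 1, 10 (2 points).
  x = 9: rhs = 0, matching y values: 0 (1 points).
  x = 10: rhs = 9, matching y values: 3, 8 (2 points).
Total affine count: 15.
Full point count |E(F_11)| = 15 + 1 = 16.
Hasse bound: |16 − (11+1)| = |4| = 4 ≤ 2√11 ≈ 6.6332 ✓.


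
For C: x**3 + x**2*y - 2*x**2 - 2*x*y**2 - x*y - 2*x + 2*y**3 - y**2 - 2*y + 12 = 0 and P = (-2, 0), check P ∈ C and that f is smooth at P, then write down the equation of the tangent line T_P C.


Tangent line at P: 18*x + 4*y + 36 = 0.

Step 1: f(-2, 0) = 0, so P lies on C.
Step 2: partial derivatives
  f_x(x, y) = 3*x**2 + 2*x*y - 4*x - 2*y**2 - y - 2, f_y(x, y) = x**2 - 4*x*y - x + 6*y**2 - 2*y - 2.
  f_x(P) = 18, f_y(P) = 4 (gradient nonzero, so P is smooth).
Step 3: tangent line at P: 18·(x − -2) + 4·(y − 0) = 0.
Expanding: 18*x + 4*y + 36 = 0.


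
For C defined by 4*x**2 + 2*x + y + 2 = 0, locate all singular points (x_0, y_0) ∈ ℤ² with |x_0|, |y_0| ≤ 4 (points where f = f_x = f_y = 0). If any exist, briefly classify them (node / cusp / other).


No singular points in the scanned grid; C is smooth there.

Compute partial derivatives:
  f_x = 8*x + 2.
  f_y = 1.
f_y = 1 is a nonzero constant, so f_y never vanishes: no point (x, y) can satisfy f = f_x = f_y = 0. In particular no (x, y) ∈ {−4, ..., 4}² is singular; the curve is smooth.


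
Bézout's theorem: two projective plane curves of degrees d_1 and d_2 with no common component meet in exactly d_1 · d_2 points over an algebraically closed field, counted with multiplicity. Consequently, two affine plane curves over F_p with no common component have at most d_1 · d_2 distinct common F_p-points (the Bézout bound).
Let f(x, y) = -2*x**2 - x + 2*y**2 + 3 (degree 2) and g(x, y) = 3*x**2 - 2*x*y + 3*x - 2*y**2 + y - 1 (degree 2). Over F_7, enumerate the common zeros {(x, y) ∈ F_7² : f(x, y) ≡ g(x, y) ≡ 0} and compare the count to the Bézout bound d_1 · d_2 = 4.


Common zeros: ∅; count = 0; Bézout bound = 4.

deg(f) = 2, deg(g) = 2, so Bézout bound = 4.
Scan x ∈ F_7. For each x, list the y ∈ F_7 with f(x, y) ≡ 0 and those with g(x, y) ≡ 0 (mod 7); the common zeros in that column are the intersection.
  x = 0: f ≡ 0 at y ∈ {3, 4}; g ≡ 0 at y ∈ {2}; common: ∅.
  x = 1: f ≡ 0 at y ∈ {0}; g ≡ 0 at y ∈ ∅; common: ∅.
  x = 2: f ≡ 0 at y ∈ {0}; g ≡ 0 at y ∈ ∅; common: ∅.
  x = 3: f ≡ 0 at y ∈ {3, 4}; g ≡ 0 at y ∈ {0, 1}; common: ∅.
  x = 4: f ≡ 0 at y ∈ ∅; g ≡ 0 at y ∈ ∅; common: ∅.
  x = 5: f ≡ 0 at y ∈ ∅; g ≡ 0 at y ∈ {2, 4}; common: ∅.
  x = 6: f ≡ 0 at y ∈ ∅; g ≡ 0 at y ∈ {1, 4}; common: ∅.
Collecting: common zeros = ∅, so the count is 0.
Comparison with the Bézout bound: 0 ≤ 4 = deg(f)·deg(g), as expected for curves with no common component (the affine F_7-count falls short of the bound because intersections may lie at infinity, over extension fields, or carry multiplicity).


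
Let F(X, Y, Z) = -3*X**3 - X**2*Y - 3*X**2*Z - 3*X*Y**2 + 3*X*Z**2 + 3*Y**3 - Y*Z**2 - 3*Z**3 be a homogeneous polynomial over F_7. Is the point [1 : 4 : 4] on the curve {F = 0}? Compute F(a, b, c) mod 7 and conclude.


F(1,4,4) ≡ 1 (mod 7); P is NOT on the curve.

Evaluate F(1, 4, 4) term-by-term (mod 7).
  -3*X**3 ↦ -3·1·1·1 = -3
  -X**2*Y ↦ -1·1·4·1 = -4
  -3*X**2*Z ↦ -3·1·1·4 = -12
  -3*X*Y**2 ↦ -3·1·16·1 = -48
  3*X*Z**2 ↦ 3·1·1·16 = 48
  3*Y**3 ↦ 3·1·64·1 = 192
  -Y*Z**2 ↦ -1·1·4·16 = -64
  -3*Z**3 ↦ -3·1·1·64 = -192
Sum: F(1, 4, 4) = (-3) + (-4) + (-12) + (-48) + (48) + (192) + (-64) + (-192) = -83.
Reducing mod 7: -83 ≡ 1 (mod 7).
Since F(a, b, c) ≡ 1 ≠ 0 (mod 7), P does NOT lie on the curve.


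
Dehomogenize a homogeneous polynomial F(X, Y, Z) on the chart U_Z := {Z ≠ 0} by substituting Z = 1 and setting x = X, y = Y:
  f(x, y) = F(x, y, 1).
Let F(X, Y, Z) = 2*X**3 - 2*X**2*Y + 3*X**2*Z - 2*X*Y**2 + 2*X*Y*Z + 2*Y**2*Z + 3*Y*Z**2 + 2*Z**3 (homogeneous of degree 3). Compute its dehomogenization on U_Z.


f(x, y) = 2*x**3 - 2*x**2*y + 3*x**2 - 2*x*y**2 + 2*x*y + 2*y**2 + 3*y + 2

On U_Z we set Z = 1. Each monomial c·X^i·Y^j·Z^k in F becomes c·x^i·y^j·1^k = c·x^i·y^j.
Substituting Z = 1: F(X, Y, 1) = 2*x**3 - 2*x**2*y + 3*x**2 - 2*x*y**2 + 2*x*y + 2*y**2 + 3*y + 2.
Note: deg(f) ≤ deg(F) = 3; strict inequality happens when F is divisible by Z (lost terms).


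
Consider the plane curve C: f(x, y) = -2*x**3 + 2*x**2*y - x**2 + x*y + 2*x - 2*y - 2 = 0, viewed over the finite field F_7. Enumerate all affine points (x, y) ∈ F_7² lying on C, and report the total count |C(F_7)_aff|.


Affine F_7-points: {(0, 6), (1, 3), (2, 4), (3, 2), (4, 2), (5, 2), (6, 4)}; count = 7.

For each of the 49 pairs (x, y) ∈ F_7², evaluate f(x, y) mod 7. Record the zeros.
  x = 0: [0↦5, 1↦3, 2↦1, 3↦6, 4↦4, 5↦2, 6↦0]  zeros at y ∈ {6}
  x = 1: [0↦4, 1↦5, 2↦6, 3↦0, 4↦1, 5↦2, 6↦3]  zeros at y ∈ {3}
  x = 2: [0↦3, 1↦4, 2↦5, 3↦6, 4↦0, 5↦1, 6↦2]  zeros at y ∈ {4}
  x = 3: [0↦4, 1↦2, 2↦0, 3↦5, 4↦3, 5↦1, 6↦6]  zeros at y ∈ {2}
  x = 4: [0↦2, 1↦1, 2↦0, 3↦6, 4↦5, 5↦4, 6↦3]  zeros at y ∈ {2}
  x = 5: [0↦6, 1↦3, 2↦0, 3↦4, 4↦1, 5↦5, 6↦2]  zeros at y ∈ {2}
  x = 6: [0↦4, 1↦3, 2↦2, 3↦1, 4↦0, 5↦6, 6↦5]  zeros at y ∈ {4}
Collecting zeros: affine points = {(0, 6), (1, 3), (2, 4), (3, 2), (4, 2), (5, 2), (6, 4)}.
Total count |C(F_7)_aff| = 7.


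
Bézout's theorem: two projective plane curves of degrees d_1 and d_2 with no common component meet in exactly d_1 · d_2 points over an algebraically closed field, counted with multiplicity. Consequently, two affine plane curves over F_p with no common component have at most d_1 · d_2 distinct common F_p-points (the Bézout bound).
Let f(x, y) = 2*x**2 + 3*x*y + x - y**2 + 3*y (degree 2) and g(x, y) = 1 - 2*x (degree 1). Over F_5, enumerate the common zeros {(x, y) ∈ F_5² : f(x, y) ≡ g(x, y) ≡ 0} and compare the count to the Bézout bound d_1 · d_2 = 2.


Common zeros: ∅; count = 0; Bézout bound = 2.

deg(f) = 2, deg(g) = 1, so Bézout bound = 2.
Scan x ∈ F_5. For each x, list the y ∈ F_5 with f(x, y) ≡ 0 and those with g(x, y) ≡ 0 (mod 5); the common zeros in that column are the intersection.
  x = 0: f ≡ 0 at y ∈ {0, 3}; g ≡ 0 at y ∈ ∅; common: ∅.
  x = 1: f ≡ 0 at y ∈ ∅; g ≡ 0 at y ∈ ∅; common: ∅.
  x = 2: f ≡ 0 at y ∈ {0, 4}; g ≡ 0 at y ∈ ∅; common: ∅.
  x = 3: f ≡ 0 at y ∈ ∅; g ≡ 0 at y ∈ {0, 1, 2, 3, 4}; common: ∅.
  x = 4: f ≡ 0 at y ∈ {1, 4}; g ≡ 0 at y ∈ ∅; common: ∅.
Collecting: common zeros = ∅, so the count is 0.
Comparison with the Bézout bound: 0 ≤ 2 = deg(f)·deg(g), as expected for curves with no common component (the affine F_5-count falls short of the bound because intersections may lie at infinity, over extension fields, or carry multiplicity).


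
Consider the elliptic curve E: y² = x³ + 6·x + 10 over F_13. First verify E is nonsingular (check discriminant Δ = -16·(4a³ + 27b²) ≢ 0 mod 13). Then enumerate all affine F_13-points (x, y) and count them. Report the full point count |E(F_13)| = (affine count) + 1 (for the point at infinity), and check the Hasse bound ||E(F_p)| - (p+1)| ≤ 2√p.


Affine points = {(0, 6), (0, 7), (1, 2), (1, 11), (2, 2), (2, 11), (3, 4), (3, 9), (5, 3), (5, 10), (9, 0), (10, 2), (10, 11), (11, 4), (11, 9), (12, 4), (12, 9)}; affine count = 17; |E(F_13)| = 18.

Discriminant check: Δ ∝ 4a³ + 27b² = 4·6³ + 27·10² = 4·216 + 27·100 ≡ 2 (mod 13). Nonzero ⇒ E is nonsingular.
For each x ∈ F_13, compute rhs = x³ + 6·x + 10 mod 13, then count y ∈ F_13 with y² ≡ rhs.
  x = 0: rhs = 10, matching y values: 6, 7 (2 points).
  x = 1: rhs = 4, matching y values: 2, 11 (2 points).
  x = 2: rhs = 4, matching y values: 2, 11 (2 points).
  x = 3: rhs = 3, matching y values: 4, 9 (2 points).
  x = 4: rhs = 7, matching y values: none (0 points).
  x = 5: rhs = 9, matching y values: 3, 10 (2 points).
  x = 6: rhs = 2, matching y values: none (0 points).
  x = 7: rhs = 5, matching y values: none (0 points).
  x = 8: rhs = 11, matching y values: none (0 points).
  x = 9: rhs = 0, matching y values: 0 (1 points).
  x = 10: rhs = 4, matching y values: 2, 11 (2 points).
  x = 11: rhs = 3, matching y values: 4, 9 (2 points).
  x = 12: rhs = 3, matching y values: 4, 9 (2 points).
Total affine count: 17.
Full point count |E(F_13)| = 17 + 1 = 18.
Hasse bound: |18 − (13+1)| = |4| = 4 ≤ 2√13 ≈ 7.2111 ✓.


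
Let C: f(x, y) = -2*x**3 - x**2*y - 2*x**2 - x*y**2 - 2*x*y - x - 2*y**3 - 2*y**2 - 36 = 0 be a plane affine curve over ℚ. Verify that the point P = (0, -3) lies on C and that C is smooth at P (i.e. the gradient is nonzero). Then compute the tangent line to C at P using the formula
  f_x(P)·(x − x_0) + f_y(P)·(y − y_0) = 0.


Tangent line at P: -4*x - 42*y - 126 = 0.

Step 1: f(0, -3) = 0, so P lies on C.
Step 2: partial derivatives
  f_x(x, y) = -6*x**2 - 2*x*y - 4*x - y**2 - 2*y - 1, f_y(x, y) = -x**2 - 2*x*y - 2*x - 6*y**2 - 4*y.
  f_x(P) = -4, f_y(P) = -42 (gradient nonzero, so P is smooth).
Step 3: tangent line at P: -4·(x − 0) + -42·(y − -3) = 0.
Expanding: -4*x - 42*y - 126 = 0.


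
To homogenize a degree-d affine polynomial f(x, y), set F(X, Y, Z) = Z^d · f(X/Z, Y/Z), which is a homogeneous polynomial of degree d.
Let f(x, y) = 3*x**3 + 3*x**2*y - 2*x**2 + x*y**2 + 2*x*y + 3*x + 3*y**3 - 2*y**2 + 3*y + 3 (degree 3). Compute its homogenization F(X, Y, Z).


F(X, Y, Z) = 3*X**3 + 3*X**2*Y - 2*X**2*Z + X*Y**2 + 2*X*Y*Z + 3*X*Z**2 + 3*Y**3 - 2*Y**2*Z + 3*Y*Z**2 + 3*Z**3

deg(f) = 3.
Substitute x = X/Z, y = Y/Z into f, then multiply by Z^3.
  monomial 3·x^3·y^0 ↦ 3·X^3·Y^0·Z^0.
  monomial 3·x^2·y^1 ↦ 3·X^2·Y^1·Z^0.
  monomial -2·x^2·y^0 ↦ -2·X^2·Y^0·Z^1.
  monomial 1·x^1·y^2 ↦ 1·X^1·Y^2·Z^0.
  monomial 2·x^1·y^1 ↦ 2·X^1·Y^1·Z^1.
  monomial 3·x^1·y^0 ↦ 3·X^1·Y^0·Z^2.
  monomial 3·x^0·y^3 ↦ 3·X^0·Y^3·Z^0.
  monomial -2·x^0·y^2 ↦ -2·X^0·Y^2·Z^1.
  monomial 3·x^0·y^1 ↦ 3·X^0·Y^1·Z^2.
  monomial 3·x^0·y^0 ↦ 3·X^0·Y^0·Z^3.
Collecting: F(X, Y, Z) = 3*X**3 + 3*X**2*Y - 2*X**2*Z + X*Y**2 + 2*X*Y*Z + 3*X*Z**2 + 3*Y**3 - 2*Y**2*Z + 3*Y*Z**2 + 3*Z**3.


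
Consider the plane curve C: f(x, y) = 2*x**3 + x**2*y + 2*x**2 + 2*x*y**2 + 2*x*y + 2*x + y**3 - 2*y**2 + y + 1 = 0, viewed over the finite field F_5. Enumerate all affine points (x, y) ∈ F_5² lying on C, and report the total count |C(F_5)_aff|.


Affine F_5-points: {(3, 1), (3, 2), (3, 3), (4, 3)}; count = 4.

For each of the 25 pairs (x, y) ∈ F_5², evaluate f(x, y) mod 5. Record the zeros.
  x = 0: [0↦1, 1↦1, 2↦3, 3↦3, 4↦2]  zeros at y ∈ ∅
  x = 1: [0↦2, 1↦2, 2↦3, 3↦1, 4↦2]  zeros at y ∈ ∅
  x = 2: [0↦4, 1↦1, 2↦3, 3↦1, 4↦1]  zeros at y ∈ ∅
  x = 3: [0↦4, 1↦0, 2↦0, 3↦0, 4↦1]  zeros at y ∈ {1, 2, 3}
  x = 4: [0↦4, 1↦1, 2↦1, 3↦0, 4↦4]  zeros at y ∈ {3}
Collecting zeros: affine points = {(3, 1), (3, 2), (3, 3), (4, 3)}.
Total count |C(F_5)_aff| = 4.


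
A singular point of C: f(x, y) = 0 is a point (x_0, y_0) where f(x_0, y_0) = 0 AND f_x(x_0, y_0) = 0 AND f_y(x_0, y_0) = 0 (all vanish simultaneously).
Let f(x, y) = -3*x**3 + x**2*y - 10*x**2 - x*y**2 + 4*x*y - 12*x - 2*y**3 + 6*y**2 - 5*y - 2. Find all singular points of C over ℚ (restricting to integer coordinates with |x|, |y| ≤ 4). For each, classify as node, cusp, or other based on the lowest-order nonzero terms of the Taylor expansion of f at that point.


Singular points: {(-1, 1)}; classification: cusp.

Compute partial derivatives:
  f_x = -9*x**2 + 2*x*y - 20*x - y**2 + 4*y - 12.
  f_y = x**2 - 2*x*y + 4*x - 6*y**2 + 12*y - 5.
Scan x_0 ∈ {−4, ..., 4}. For each x_0, f_y(x_0, y) is a polynomial in y; find its integer roots y ∈ {−4, ..., 4}, then test f_x and f at those candidates.
  x = -4: f_y(-4, y) = -6*y**2 + 20*y - 5; no integer root y with |y| ≤ 4.
  x = -3: f_y(-3, y) = -6*y**2 + 18*y - 8; no integer root y with |y| ≤ 4.
  x = -2: f_y(-2, y) = -6*y**2 + 16*y - 9; no integer root y with |y| ≤ 4.
  x = -1: f_y(-1, y) = -6*y**2 + 14*y - 8; vanishes at y ∈ {1}. (-1, 1): f_x = 0, f = 0 — SINGULAR.
  x = 0: f_y(0, y) = -6*y**2 + 12*y - 5; no integer root y with |y| ≤ 4.
  x = 1: f_y(1, y) = -6*y**2 + 10*y; vanishes at y ∈ {0}. (1, 0): f_x = -41 ≠ 0.
  x = 2: f_y(2, y) = -6*y**2 + 8*y + 7; no integer root y with |y| ≤ 4.
  x = 3: f_y(3, y) = -6*y**2 + 6*y + 16; no integer root y with |y| ≤ 4.
  x = 4: f_y(4, y) = -6*y**2 + 4*y + 27; no integer root y with |y| ≤ 4.
Only singular point on the grid: (-1, 1).
Classify: substitute x = -1 + u, y = 1 + v and expand: f = -3*u**3 + u**2*v - u*v**2 - 2*v**3 + v**2.
No constant or linear terms (consistent with a singular point). Quadratic part: v**2. Cubic part: -3*u**3 + u**2*v - u*v**2 - 2*v**3.
The quadratic part v**2 is a perfect square, so there is a single (double) tangent line v = 0, i.e. y = 1. Restricting the cubic part to that line (v = 0) leaves -3*u**3 ≠ 0, so f is not divisible by v and the branch is v² ≈ 3*u**3 to lowest order — this is a cusp.
Classification: cusp.


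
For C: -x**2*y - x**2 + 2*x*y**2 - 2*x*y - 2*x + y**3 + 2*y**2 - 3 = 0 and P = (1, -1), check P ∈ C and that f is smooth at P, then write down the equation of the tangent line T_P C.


Tangent line at P: 2*x - 8*y - 10 = 0.

Step 1: f(1, -1) = 0, so P lies on C.
Step 2: partial derivatives
  f_x(x, y) = -2*x*y - 2*x + 2*y**2 - 2*y - 2, f_y(x, y) = -x**2 + 4*x*y - 2*x + 3*y**2 + 4*y.
  f_x(P) = 2, f_y(P) = -8 (gradient nonzero, so P is smooth).
Step 3: tangent line at P: 2·(x − 1) + -8·(y − -1) = 0.
Expanding: 2*x - 8*y - 10 = 0.
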